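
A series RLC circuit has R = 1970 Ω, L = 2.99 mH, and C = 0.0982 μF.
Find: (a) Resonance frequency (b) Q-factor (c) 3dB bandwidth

Step 1 — Resonance condition Im(Z)=0 gives ω₀ = 1/√(LC).
Step 2 — ω₀ = 1/√(0.00299·9.82e-08) = 5.836e+04 rad/s.
Step 3 — f₀ = ω₀/(2π) = 9288 Hz.
Step 4 — Series Q: Q = ω₀L/R = 5.836e+04·0.00299/1970 = 0.08858.
Step 5 — 3dB bandwidth: Δω = ω₀/Q = 6.589e+05 rad/s; BW = Δω/(2π) = 1.049e+05 Hz.

(a) f₀ = 9288 Hz  (b) Q = 0.08858  (c) BW = 1.049e+05 Hz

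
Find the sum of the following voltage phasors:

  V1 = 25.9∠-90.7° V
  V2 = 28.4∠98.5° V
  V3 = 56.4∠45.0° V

Step 1 — Convert each phasor to rectangular form:
  V1 = 25.9·(cos(-90.7°) + j·sin(-90.7°)) = -0.3164 - j25.9 V
  V2 = 28.4·(cos(98.5°) + j·sin(98.5°)) = -4.198 + j28.09 V
  V3 = 56.4·(cos(45.0°) + j·sin(45.0°)) = 39.88 + j39.88 V
Step 2 — Sum components: V_total = 35.37 + j42.07 V.
Step 3 — Convert to polar: |V_total| = 54.96 V, ∠V_total = 49.9°.

V_total = 54.96∠49.9° V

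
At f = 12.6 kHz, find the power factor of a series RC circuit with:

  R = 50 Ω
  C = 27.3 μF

Step 1 — Angular frequency: ω = 2π·f = 2π·1.26e+04 = 7.917e+04 rad/s.
Step 2 — Component impedances:
  R: Z = R = 50 Ω
  C: Z = 1/(jωC) = -j/(ω·C) = 0 - j0.4627 Ω
Step 3 — Series combination: Z_total = R + C = 50 - j0.4627 Ω = 50∠-0.5° Ω.
Step 4 — Power factor: PF = cos(φ) = Re(Z)/|Z| = 50/50 = 1.
Step 5 — Type: Im(Z) = -0.4627 ⇒ leading (phase φ = -0.5°).

PF = 1 (leading, φ = -0.5°)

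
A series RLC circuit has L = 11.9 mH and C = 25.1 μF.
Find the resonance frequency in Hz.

Step 1 — Resonance condition Im(Z)=0 gives ω₀ = 1/√(LC).
Step 2 — ω₀ = 1/√(0.0119·2.51e-05) = 1830 rad/s.
Step 3 — f₀ = ω₀/(2π) = 291.2 Hz.

f₀ = 291.2 Hz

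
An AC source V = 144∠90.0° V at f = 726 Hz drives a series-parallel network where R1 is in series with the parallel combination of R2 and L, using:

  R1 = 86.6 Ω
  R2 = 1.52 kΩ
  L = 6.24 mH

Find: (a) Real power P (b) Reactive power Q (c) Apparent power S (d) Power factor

Step 1 — Angular frequency: ω = 2π·f = 2π·726 = 4562 rad/s.
Step 2 — Component impedances:
  R1: Z = R = 86.6 Ω
  R2: Z = R = 1520 Ω
  L: Z = jωL = j·4562·0.00624 = 0 + j28.46 Ω
Step 3 — Parallel branch: R2 || L = 1/(1/R2 + 1/L) = 0.5329 + j28.45 Ω.
Step 4 — Series with R1: Z_total = R1 + (R2 || L) = 87.13 + j28.45 Ω = 91.66∠18.1° Ω.
Step 5 — Source phasor: V = 144∠90.0° V = 0 + j144 V.
Step 6 — Current: I = V / Z = 0.4877 + j1.493 A = 1.571∠71.9° A.
Step 7 — Complex power: S = V·I* = 215 + j70.23 VA.
Step 8 — Real power: P = Re(S) = 215 W.
Step 9 — Reactive power: Q = Im(S) = 70.23 VAR.
Step 10 — Apparent power: |S| = 226.2 VA.
Step 11 — Power factor: PF = P/|S| = 0.9506 (lagging).

(a) P = 215 W  (b) Q = 70.23 VAR  (c) S = 226.2 VA  (d) PF = 0.9506 (lagging)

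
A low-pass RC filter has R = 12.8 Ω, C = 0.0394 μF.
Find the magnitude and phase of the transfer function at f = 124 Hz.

Step 1 — Angular frequency: ω = 2π·124 = 779.1 rad/s.
Step 2 — Transfer function: H(jω) = 1/(1 + jωRC).
Step 3 — Denominator: 1 + jωRC = 1 + j·779.1·12.8·3.94e-08 = 1 + j0.0003929.
Step 4 — H = 1 - j0.0003929.
Step 5 — Magnitude: |H| = 1 (-0.0 dB); phase: φ = -0.0°.

|H| = 1 (-0.0 dB), φ = -0.0°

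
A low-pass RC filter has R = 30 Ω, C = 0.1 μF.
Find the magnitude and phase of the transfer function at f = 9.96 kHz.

Step 1 — Angular frequency: ω = 2π·9960 = 6.258e+04 rad/s.
Step 2 — Transfer function: H(jω) = 1/(1 + jωRC).
Step 3 — Denominator: 1 + jωRC = 1 + j·6.258e+04·30·1e-07 = 1 + j0.1877.
Step 4 — H = 0.966 - j0.1813.
Step 5 — Magnitude: |H| = 0.9828 (-0.2 dB); phase: φ = -10.6°.

|H| = 0.9828 (-0.2 dB), φ = -10.6°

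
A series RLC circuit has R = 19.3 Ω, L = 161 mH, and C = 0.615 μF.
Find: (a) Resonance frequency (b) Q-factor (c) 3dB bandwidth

Step 1 — Resonance: ω₀ = 1/√(LC) = 1/√(0.161·6.15e-07) = 3178 rad/s.
Step 2 — f₀ = ω₀/(2π) = 505.8 Hz.
Step 3 — Series Q: Q = ω₀L/R = 3178·0.161/19.3 = 26.51.
Step 4 — Bandwidth: Δω = ω₀/Q = 119.9 rad/s; BW = Δω/(2π) = 19.08 Hz.

(a) f₀ = 505.8 Hz  (b) Q = 26.51  (c) BW = 19.08 Hz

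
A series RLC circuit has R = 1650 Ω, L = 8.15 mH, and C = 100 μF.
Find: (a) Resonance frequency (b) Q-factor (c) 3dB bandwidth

Step 1 — Resonance condition Im(Z)=0 gives ω₀ = 1/√(LC).
Step 2 — ω₀ = 1/√(0.00815·0.0001) = 1108 rad/s.
Step 3 — f₀ = ω₀/(2π) = 176.3 Hz.
Step 4 — Series Q: Q = ω₀L/R = 1108·0.00815/1650 = 0.005471.
Step 5 — 3dB bandwidth: Δω = ω₀/Q = 2.025e+05 rad/s; BW = Δω/(2π) = 3.222e+04 Hz.

(a) f₀ = 176.3 Hz  (b) Q = 0.005471  (c) BW = 3.222e+04 Hz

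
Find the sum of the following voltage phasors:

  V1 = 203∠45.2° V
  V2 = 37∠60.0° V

Step 1 — Convert each phasor to rectangular form:
  V1 = 203·(cos(45.2°) + j·sin(45.2°)) = 143 + j144 V
  V2 = 37·(cos(60.0°) + j·sin(60.0°)) = 18.5 + j32.04 V
Step 2 — Sum components: V_total = 161.5 + j176.1 V.
Step 3 — Convert to polar: |V_total| = 239 V, ∠V_total = 47.5°.

V_total = 239∠47.5° V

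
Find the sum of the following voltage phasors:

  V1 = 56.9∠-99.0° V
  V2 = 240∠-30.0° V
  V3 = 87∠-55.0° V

Step 1 — Convert each phasor to rectangular form:
  V1 = 56.9·(cos(-99.0°) + j·sin(-99.0°)) = -8.901 - j56.2 V
  V2 = 240·(cos(-30.0°) + j·sin(-30.0°)) = 207.8 - j120 V
  V3 = 87·(cos(-55.0°) + j·sin(-55.0°)) = 49.9 - j71.27 V
Step 2 — Sum components: V_total = 248.8 - j247.5 V.
Step 3 — Convert to polar: |V_total| = 350.9 V, ∠V_total = -44.8°.

V_total = 350.9∠-44.8° V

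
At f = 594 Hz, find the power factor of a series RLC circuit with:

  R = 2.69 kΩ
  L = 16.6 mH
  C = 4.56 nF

Step 1 — Angular frequency: ω = 2π·f = 2π·594 = 3732 rad/s.
Step 2 — Component impedances:
  R: Z = R = 2690 Ω
  L: Z = jωL = j·3732·0.0166 = 0 + j61.95 Ω
  C: Z = 1/(jωC) = -j/(ω·C) = 0 - j5.876e+04 Ω
Step 3 — Series combination: Z_total = R + L + C = 2690 - j5.87e+04 Ω = 5.876e+04∠-87.4° Ω.
Step 4 — Power factor: PF = cos(φ) = Re(Z)/|Z| = 2690/5.876e+04 = 0.04578.
Step 5 — Type: Im(Z) = -5.87e+04 ⇒ leading (phase φ = -87.4°).

PF = 0.04578 (leading, φ = -87.4°)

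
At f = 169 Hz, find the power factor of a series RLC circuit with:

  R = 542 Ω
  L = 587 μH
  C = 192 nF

Step 1 — Angular frequency: ω = 2π·f = 2π·169 = 1062 rad/s.
Step 2 — Component impedances:
  R: Z = R = 542 Ω
  L: Z = jωL = j·1062·0.000587 = 0 + j0.6233 Ω
  C: Z = 1/(jωC) = -j/(ω·C) = 0 - j4905 Ω
Step 3 — Series combination: Z_total = R + L + C = 542 - j4904 Ω = 4934∠-83.7° Ω.
Step 4 — Power factor: PF = cos(φ) = Re(Z)/|Z| = 542/4934.2 = 0.1098.
Step 5 — Type: Im(Z) = -4904 ⇒ leading (phase φ = -83.7°).

PF = 0.1098 (leading, φ = -83.7°)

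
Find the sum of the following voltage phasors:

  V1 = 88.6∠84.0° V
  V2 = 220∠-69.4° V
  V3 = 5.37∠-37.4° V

Step 1 — Convert each phasor to rectangular form:
  V1 = 88.6·(cos(84.0°) + j·sin(84.0°)) = 9.261 + j88.11 V
  V2 = 220·(cos(-69.4°) + j·sin(-69.4°)) = 77.41 - j205.9 V
  V3 = 5.37·(cos(-37.4°) + j·sin(-37.4°)) = 4.266 - j3.262 V
Step 2 — Sum components: V_total = 90.93 - j121.1 V.
Step 3 — Convert to polar: |V_total| = 151.4 V, ∠V_total = -53.1°.

V_total = 151.4∠-53.1° V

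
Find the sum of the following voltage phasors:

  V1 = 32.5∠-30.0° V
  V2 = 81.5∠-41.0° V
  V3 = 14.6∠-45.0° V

Step 1 — Convert each phasor to rectangular form:
  V1 = 32.5·(cos(-30.0°) + j·sin(-30.0°)) = 28.15 - j16.25 V
  V2 = 81.5·(cos(-41.0°) + j·sin(-41.0°)) = 61.51 - j53.47 V
  V3 = 14.6·(cos(-45.0°) + j·sin(-45.0°)) = 10.32 - j10.32 V
Step 2 — Sum components: V_total = 99.98 - j80.04 V.
Step 3 — Convert to polar: |V_total| = 128.1 V, ∠V_total = -38.7°.

V_total = 128.1∠-38.7° V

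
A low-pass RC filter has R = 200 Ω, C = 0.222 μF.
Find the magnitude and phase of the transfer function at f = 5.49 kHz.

Step 1 — Angular frequency: ω = 2π·5490 = 3.449e+04 rad/s.
Step 2 — Transfer function: H(jω) = 1/(1 + jωRC).
Step 3 — Denominator: 1 + jωRC = 1 + j·3.449e+04·200·2.22e-07 = 1 + j1.532.
Step 4 — H = 0.2989 - j0.4578.
Step 5 — Magnitude: |H| = 0.5467 (-5.2 dB); phase: φ = -56.9°.

|H| = 0.5467 (-5.2 dB), φ = -56.9°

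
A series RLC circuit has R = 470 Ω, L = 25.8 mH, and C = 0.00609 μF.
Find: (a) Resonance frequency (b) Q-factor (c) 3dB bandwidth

Step 1 — Resonance: ω₀ = 1/√(LC) = 1/√(0.0258·6.09e-09) = 7.978e+04 rad/s.
Step 2 — f₀ = ω₀/(2π) = 1.27e+04 Hz.
Step 3 — Series Q: Q = ω₀L/R = 7.978e+04·0.0258/470 = 4.379.
Step 4 — Bandwidth: Δω = ω₀/Q = 1.822e+04 rad/s; BW = Δω/(2π) = 2899 Hz.

(a) f₀ = 1.27e+04 Hz  (b) Q = 4.379  (c) BW = 2899 Hz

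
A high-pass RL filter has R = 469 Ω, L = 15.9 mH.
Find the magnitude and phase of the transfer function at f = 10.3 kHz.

Step 1 — Angular frequency: ω = 2π·1.03e+04 = 6.472e+04 rad/s.
Step 2 — Transfer function: H(jω) = jωL/(R + jωL).
Step 3 — Numerator jωL = j·1029; denominator R + jωL = 469 + j1029.
Step 4 — H = 0.828 + j0.3774.
Step 5 — Magnitude: |H| = 0.9099 (-0.8 dB); phase: φ = 24.5°.

|H| = 0.9099 (-0.8 dB), φ = 24.5°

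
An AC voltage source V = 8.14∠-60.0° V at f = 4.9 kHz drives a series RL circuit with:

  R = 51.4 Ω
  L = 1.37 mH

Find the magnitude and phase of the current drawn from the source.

Step 1 — Angular frequency: ω = 2π·f = 2π·4900 = 3.079e+04 rad/s.
Step 2 — Component impedances:
  R: Z = R = 51.4 Ω
  L: Z = jωL = j·3.079e+04·0.00137 = 0 + j42.18 Ω
Step 3 — Series combination: Z_total = R + L = 51.4 + j42.18 Ω = 66.49∠39.4° Ω.
Step 4 — Source phasor: V = 8.14∠-60.0° V = 4.07 - j7.049 V.
Step 5 — Ohm's law: I = V / Z_total = (4.07 - j7.049) / (51.4 + j42.18) = -0.01994 - j0.1208 A.
Step 6 — Convert to polar: |I| = 0.1224 A, ∠I = -99.4°.

I = 0.1224∠-99.4° A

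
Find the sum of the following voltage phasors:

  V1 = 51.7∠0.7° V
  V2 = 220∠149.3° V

Step 1 — Convert each phasor to rectangular form:
  V1 = 51.7·(cos(0.7°) + j·sin(0.7°)) = 51.7 + j0.6316 V
  V2 = 220·(cos(149.3°) + j·sin(149.3°)) = -189.2 + j112.3 V
Step 2 — Sum components: V_total = -137.5 + j113 V.
Step 3 — Convert to polar: |V_total| = 177.9 V, ∠V_total = 140.6°.

V_total = 177.9∠140.6° V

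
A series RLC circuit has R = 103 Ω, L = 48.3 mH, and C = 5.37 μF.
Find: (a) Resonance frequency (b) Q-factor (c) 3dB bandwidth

Step 1 — Resonance condition Im(Z)=0 gives ω₀ = 1/√(LC).
Step 2 — ω₀ = 1/√(0.0483·5.37e-06) = 1964 rad/s.
Step 3 — f₀ = ω₀/(2π) = 312.5 Hz.
Step 4 — Series Q: Q = ω₀L/R = 1964·0.0483/103 = 0.9208.
Step 5 — 3dB bandwidth: Δω = ω₀/Q = 2133 rad/s; BW = Δω/(2π) = 339.4 Hz.

(a) f₀ = 312.5 Hz  (b) Q = 0.9208  (c) BW = 339.4 Hz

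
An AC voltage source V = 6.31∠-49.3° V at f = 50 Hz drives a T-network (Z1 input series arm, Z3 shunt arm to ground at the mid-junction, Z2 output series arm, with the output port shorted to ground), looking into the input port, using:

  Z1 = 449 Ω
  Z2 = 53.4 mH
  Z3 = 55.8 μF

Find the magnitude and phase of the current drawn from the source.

Step 1 — Angular frequency: ω = 2π·f = 2π·50 = 314.2 rad/s.
Step 2 — Component impedances:
  Z1: Z = R = 449 Ω
  Z2: Z = jωL = j·314.2·0.0534 = 0 + j16.78 Ω
  Z3: Z = 1/(jωC) = -j/(ω·C) = 0 - j57.04 Ω
Step 3 — With the output port shorted to ground, the output series arm Z2 runs from the junction to ground; the shunt arm Z3 also runs from the junction to ground. They appear in parallel: Z3 || Z2 = 0 + j23.77 Ω.
Step 4 — Series with input arm Z1: Z_in = Z1 + (Z3 || Z2) = 449 + j23.77 Ω = 449.6∠3.0° Ω.
Step 5 — Source phasor: V = 6.31∠-49.3° V = 4.115 - j4.784 V.
Step 6 — Ohm's law: I = V / Z_total = (4.115 - j4.784) / (449 + j23.77) = 0.008576 - j0.01111 A.
Step 7 — Convert to polar: |I| = 0.01403 A, ∠I = -52.3°.

I = 0.01403∠-52.3° A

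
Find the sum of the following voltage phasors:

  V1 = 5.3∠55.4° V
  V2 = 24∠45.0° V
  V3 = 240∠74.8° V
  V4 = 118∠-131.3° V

Step 1 — Convert each phasor to rectangular form:
  V1 = 5.3·(cos(55.4°) + j·sin(55.4°)) = 3.01 + j4.363 V
  V2 = 24·(cos(45.0°) + j·sin(45.0°)) = 16.97 + j16.97 V
  V3 = 240·(cos(74.8°) + j·sin(74.8°)) = 62.93 + j231.6 V
  V4 = 118·(cos(-131.3°) + j·sin(-131.3°)) = -77.88 - j88.65 V
Step 2 — Sum components: V_total = 5.025 + j164.3 V.
Step 3 — Convert to polar: |V_total| = 164.4 V, ∠V_total = 88.2°.

V_total = 164.4∠88.2° V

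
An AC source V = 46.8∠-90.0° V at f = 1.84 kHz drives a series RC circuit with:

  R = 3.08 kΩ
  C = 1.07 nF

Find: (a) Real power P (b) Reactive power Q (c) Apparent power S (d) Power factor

Step 1 — Angular frequency: ω = 2π·f = 2π·1840 = 1.156e+04 rad/s.
Step 2 — Component impedances:
  R: Z = R = 3080 Ω
  C: Z = 1/(jωC) = -j/(ω·C) = 0 - j8.084e+04 Ω
Step 3 — Series combination: Z_total = R + C = 3080 - j8.084e+04 Ω = 8.09e+04∠-87.8° Ω.
Step 4 — Source phasor: V = 46.8∠-90.0° V = 0 - j46.8 V.
Step 5 — Current: I = V / Z = 0.0005781 - j2.203e-05 A = 0.0005785∠-2.2° A.
Step 6 — Complex power: S = V·I* = 0.001031 - j0.02705 VA.
Step 7 — Real power: P = Re(S) = 0.001031 W.
Step 8 — Reactive power: Q = Im(S) = -0.02705 VAR.
Step 9 — Apparent power: |S| = 0.02707 VA.
Step 10 — Power factor: PF = P/|S| = 0.03807 (leading).

(a) P = 0.001031 W  (b) Q = -0.02705 VAR  (c) S = 0.02707 VA  (d) PF = 0.03807 (leading)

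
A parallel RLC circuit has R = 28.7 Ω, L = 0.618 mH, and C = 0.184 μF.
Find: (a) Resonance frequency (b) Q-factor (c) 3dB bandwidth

Step 1 — Resonance: ω₀ = 1/√(LC) = 1/√(0.000618·1.84e-07) = 9.378e+04 rad/s.
Step 2 — f₀ = ω₀/(2π) = 1.493e+04 Hz.
Step 3 — Parallel Q: Q = R/(ω₀L) = 28.7/(9.378e+04·0.000618) = 0.4952.
Step 4 — Bandwidth: Δω = ω₀/Q = 1.894e+05 rad/s; BW = Δω/(2π) = 3.014e+04 Hz.

(a) f₀ = 1.493e+04 Hz  (b) Q = 0.4952  (c) BW = 3.014e+04 Hz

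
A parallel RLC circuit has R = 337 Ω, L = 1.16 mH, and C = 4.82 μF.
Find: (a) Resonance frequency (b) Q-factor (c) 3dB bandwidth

Step 1 — Resonance: ω₀ = 1/√(LC) = 1/√(0.00116·4.82e-06) = 1.337e+04 rad/s.
Step 2 — f₀ = ω₀/(2π) = 2128 Hz.
Step 3 — Parallel Q: Q = R/(ω₀L) = 337/(1.337e+04·0.00116) = 21.72.
Step 4 — Bandwidth: Δω = ω₀/Q = 615.6 rad/s; BW = Δω/(2π) = 97.98 Hz.

(a) f₀ = 2128 Hz  (b) Q = 21.72  (c) BW = 97.98 Hz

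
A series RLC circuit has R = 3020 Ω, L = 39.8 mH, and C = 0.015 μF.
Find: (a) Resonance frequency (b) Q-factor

Step 1 — Resonance condition Im(Z)=0 gives ω₀ = 1/√(LC).
Step 2 — ω₀ = 1/√(0.0398·1.5e-08) = 4.093e+04 rad/s.
Step 3 — f₀ = ω₀/(2π) = 6514 Hz.
Step 4 — Series Q: Q = ω₀L/R = 4.093e+04·0.0398/3020 = 0.5394.

(a) f₀ = 6514 Hz  (b) Q = 0.5394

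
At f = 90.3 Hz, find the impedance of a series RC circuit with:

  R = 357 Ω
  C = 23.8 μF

Step 1 — Angular frequency: ω = 2π·f = 2π·90.3 = 567.4 rad/s.
Step 2 — Component impedances:
  R: Z = R = 357 Ω
  C: Z = 1/(jωC) = -j/(ω·C) = 0 - j74.06 Ω
Step 3 — Series combination: Z_total = R + C = 357 - j74.06 Ω = 364.6∠-11.7° Ω.

Z = 357 - j74.06 Ω = 364.6∠-11.7° Ω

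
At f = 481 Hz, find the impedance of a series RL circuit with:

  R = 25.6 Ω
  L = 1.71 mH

Step 1 — Angular frequency: ω = 2π·f = 2π·481 = 3022 rad/s.
Step 2 — Component impedances:
  R: Z = R = 25.6 Ω
  L: Z = jωL = j·3022·0.00171 = 0 + j5.168 Ω
Step 3 — Series combination: Z_total = R + L = 25.6 + j5.168 Ω = 26.12∠11.4° Ω.

Z = 25.6 + j5.168 Ω = 26.12∠11.4° Ω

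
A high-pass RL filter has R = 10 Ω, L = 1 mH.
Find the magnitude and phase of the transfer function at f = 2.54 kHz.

Step 1 — Angular frequency: ω = 2π·2540 = 1.596e+04 rad/s.
Step 2 — Transfer function: H(jω) = jωL/(R + jωL).
Step 3 — Numerator jωL = j·15.96; denominator R + jωL = 10 + j15.96.
Step 4 — H = 0.7181 + j0.4499.
Step 5 — Magnitude: |H| = 0.8474 (-1.4 dB); phase: φ = 32.1°.

|H| = 0.8474 (-1.4 dB), φ = 32.1°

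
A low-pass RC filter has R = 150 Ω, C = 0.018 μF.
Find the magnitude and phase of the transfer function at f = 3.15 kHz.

Step 1 — Angular frequency: ω = 2π·3150 = 1.979e+04 rad/s.
Step 2 — Transfer function: H(jω) = 1/(1 + jωRC).
Step 3 — Denominator: 1 + jωRC = 1 + j·1.979e+04·150·1.8e-08 = 1 + j0.05344.
Step 4 — H = 0.9972 - j0.05329.
Step 5 — Magnitude: |H| = 0.9986 (-0.0 dB); phase: φ = -3.1°.

|H| = 0.9986 (-0.0 dB), φ = -3.1°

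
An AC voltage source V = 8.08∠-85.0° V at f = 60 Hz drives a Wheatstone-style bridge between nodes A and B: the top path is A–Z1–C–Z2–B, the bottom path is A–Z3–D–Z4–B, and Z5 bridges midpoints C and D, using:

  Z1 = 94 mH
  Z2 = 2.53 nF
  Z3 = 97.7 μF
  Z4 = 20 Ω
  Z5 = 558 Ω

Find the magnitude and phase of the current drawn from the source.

Step 1 — Angular frequency: ω = 2π·f = 2π·60 = 377 rad/s.
Step 2 — Component impedances:
  Z1: Z = jωL = j·377·0.094 = 0 + j35.44 Ω
  Z2: Z = 1/(jωC) = -j/(ω·C) = 0 - j1.048e+06 Ω
  Z3: Z = 1/(jωC) = -j/(ω·C) = 0 - j27.15 Ω
  Z4: Z = R = 20 Ω
  Z5: Z = R = 558 Ω
Step 3 — Bridge requires nodal analysis (the Z5 bridge couples midpoints C and D, so the two paths cannot be reduced to a simple series/parallel combination). Setting node B to ground and injecting 1 A at node A, the 3-node admittance system at A, C, D solves to V_A = Z_AB = 21.32 - j27.17 Ω = 34.54∠-51.9° Ω.
Step 4 — Source phasor: V = 8.08∠-85.0° V = 0.7042 - j8.049 V.
Step 5 — Ohm's law: I = V / Z_total = (0.7042 - j8.049) / (21.32 - j27.17) = 0.1959 - j0.1278 A.
Step 6 — Convert to polar: |I| = 0.234 A, ∠I = -33.1°.

I = 0.234∠-33.1° A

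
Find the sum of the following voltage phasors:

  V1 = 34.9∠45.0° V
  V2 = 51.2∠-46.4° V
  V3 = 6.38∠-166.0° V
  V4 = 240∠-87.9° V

Step 1 — Convert each phasor to rectangular form:
  V1 = 34.9·(cos(45.0°) + j·sin(45.0°)) = 24.68 + j24.68 V
  V2 = 51.2·(cos(-46.4°) + j·sin(-46.4°)) = 35.31 - j37.08 V
  V3 = 6.38·(cos(-166.0°) + j·sin(-166.0°)) = -6.19 - j1.543 V
  V4 = 240·(cos(-87.9°) + j·sin(-87.9°)) = 8.794 - j239.8 V
Step 2 — Sum components: V_total = 62.59 - j253.8 V.
Step 3 — Convert to polar: |V_total| = 261.4 V, ∠V_total = -76.1°.

V_total = 261.4∠-76.1° V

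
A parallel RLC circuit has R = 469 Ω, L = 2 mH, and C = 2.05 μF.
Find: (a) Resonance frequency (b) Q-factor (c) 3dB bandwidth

Step 1 — Resonance: ω₀ = 1/√(LC) = 1/√(0.002·2.05e-06) = 1.562e+04 rad/s.
Step 2 — f₀ = ω₀/(2π) = 2486 Hz.
Step 3 — Parallel Q: Q = R/(ω₀L) = 469/(1.562e+04·0.002) = 15.02.
Step 4 — Bandwidth: Δω = ω₀/Q = 1040 rad/s; BW = Δω/(2π) = 165.5 Hz.

(a) f₀ = 2486 Hz  (b) Q = 15.02  (c) BW = 165.5 Hz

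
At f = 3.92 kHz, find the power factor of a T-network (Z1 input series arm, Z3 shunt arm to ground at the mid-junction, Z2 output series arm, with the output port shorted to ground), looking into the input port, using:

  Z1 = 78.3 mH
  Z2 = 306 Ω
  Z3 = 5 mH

Step 1 — Angular frequency: ω = 2π·f = 2π·3920 = 2.463e+04 rad/s.
Step 2 — Component impedances:
  Z1: Z = jωL = j·2.463e+04·0.0783 = 0 + j1929 Ω
  Z2: Z = R = 306 Ω
  Z3: Z = jωL = j·2.463e+04·0.005 = 0 + j123.2 Ω
Step 3 — With the output port shorted to ground, the output series arm Z2 runs from the junction to ground; the shunt arm Z3 also runs from the junction to ground. They appear in parallel: Z3 || Z2 = 42.65 + j106 Ω.
Step 4 — Series with input arm Z1: Z_in = Z1 + (Z3 || Z2) = 42.65 + j2035 Ω = 2035∠88.8° Ω.
Step 5 — Power factor: PF = cos(φ) = Re(Z)/|Z| = 42.65/2035 = 0.02096.
Step 6 — Type: Im(Z) = 2035 ⇒ lagging (phase φ = 88.8°).

PF = 0.02096 (lagging, φ = 88.8°)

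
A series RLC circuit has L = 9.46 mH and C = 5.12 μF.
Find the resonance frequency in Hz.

Step 1 — Resonance condition Im(Z)=0 gives ω₀ = 1/√(LC).
Step 2 — ω₀ = 1/√(0.00946·5.12e-06) = 4544 rad/s.
Step 3 — f₀ = ω₀/(2π) = 723.2 Hz.

f₀ = 723.2 Hz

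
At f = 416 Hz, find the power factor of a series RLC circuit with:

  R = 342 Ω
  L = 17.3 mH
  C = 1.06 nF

Step 1 — Angular frequency: ω = 2π·f = 2π·416 = 2614 rad/s.
Step 2 — Component impedances:
  R: Z = R = 342 Ω
  L: Z = jωL = j·2614·0.0173 = 0 + j45.22 Ω
  C: Z = 1/(jωC) = -j/(ω·C) = 0 - j3.609e+05 Ω
Step 3 — Series combination: Z_total = R + L + C = 342 - j3.609e+05 Ω = 3.609e+05∠-89.9° Ω.
Step 4 — Power factor: PF = cos(φ) = Re(Z)/|Z| = 342/3.6088e+05 = 0.0009477.
Step 5 — Type: Im(Z) = -3.609e+05 ⇒ leading (phase φ = -89.9°).

PF = 0.0009477 (leading, φ = -89.9°)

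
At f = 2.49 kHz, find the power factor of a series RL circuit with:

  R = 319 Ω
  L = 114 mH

Step 1 — Angular frequency: ω = 2π·f = 2π·2490 = 1.565e+04 rad/s.
Step 2 — Component impedances:
  R: Z = R = 319 Ω
  L: Z = jωL = j·1.565e+04·0.114 = 0 + j1784 Ω
Step 3 — Series combination: Z_total = R + L = 319 + j1784 Ω = 1812∠79.9° Ω.
Step 4 — Power factor: PF = cos(φ) = Re(Z)/|Z| = 319/1811.8 = 0.1761.
Step 5 — Type: Im(Z) = 1784 ⇒ lagging (phase φ = 79.9°).

PF = 0.1761 (lagging, φ = 79.9°)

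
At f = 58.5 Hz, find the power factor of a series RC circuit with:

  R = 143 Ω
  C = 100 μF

Step 1 — Angular frequency: ω = 2π·f = 2π·58.5 = 367.6 rad/s.
Step 2 — Component impedances:
  R: Z = R = 143 Ω
  C: Z = 1/(jωC) = -j/(ω·C) = 0 - j27.21 Ω
Step 3 — Series combination: Z_total = R + C = 143 - j27.21 Ω = 145.6∠-10.8° Ω.
Step 4 — Power factor: PF = cos(φ) = Re(Z)/|Z| = 143/145.56 = 0.9824.
Step 5 — Type: Im(Z) = -27.21 ⇒ leading (phase φ = -10.8°).

PF = 0.9824 (leading, φ = -10.8°)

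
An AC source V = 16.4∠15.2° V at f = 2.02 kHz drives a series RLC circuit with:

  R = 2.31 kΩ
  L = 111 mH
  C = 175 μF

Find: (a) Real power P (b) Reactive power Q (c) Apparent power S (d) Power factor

Step 1 — Angular frequency: ω = 2π·f = 2π·2020 = 1.269e+04 rad/s.
Step 2 — Component impedances:
  R: Z = R = 2310 Ω
  L: Z = jωL = j·1.269e+04·0.111 = 0 + j1409 Ω
  C: Z = 1/(jωC) = -j/(ω·C) = 0 - j0.4502 Ω
Step 3 — Series combination: Z_total = R + L + C = 2310 + j1408 Ω = 2705∠31.4° Ω.
Step 4 — Source phasor: V = 16.4∠15.2° V = 15.83 + j4.3 V.
Step 5 — Current: I = V / Z = 0.005822 - j0.001688 A = 0.006062∠-16.2° A.
Step 6 — Complex power: S = V·I* = 0.08488 + j0.05175 VA.
Step 7 — Real power: P = Re(S) = 0.08488 W.
Step 8 — Reactive power: Q = Im(S) = 0.05175 VAR.
Step 9 — Apparent power: |S| = 0.09941 VA.
Step 10 — Power factor: PF = P/|S| = 0.8538 (lagging).

(a) P = 0.08488 W  (b) Q = 0.05175 VAR  (c) S = 0.09941 VA  (d) PF = 0.8538 (lagging)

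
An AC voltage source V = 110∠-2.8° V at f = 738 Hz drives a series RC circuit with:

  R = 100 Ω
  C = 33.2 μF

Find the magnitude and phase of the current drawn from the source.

Step 1 — Angular frequency: ω = 2π·f = 2π·738 = 4637 rad/s.
Step 2 — Component impedances:
  R: Z = R = 100 Ω
  C: Z = 1/(jωC) = -j/(ω·C) = 0 - j6.496 Ω
Step 3 — Series combination: Z_total = R + C = 100 - j6.496 Ω = 100.2∠-3.7° Ω.
Step 4 — Source phasor: V = 110∠-2.8° V = 109.9 - j5.373 V.
Step 5 — Ohm's law: I = V / Z_total = (109.9 - j5.373) / (100 - j6.496) = 1.098 + j0.01756 A.
Step 6 — Convert to polar: |I| = 1.098 A, ∠I = 0.9°.

I = 1.098∠0.9° A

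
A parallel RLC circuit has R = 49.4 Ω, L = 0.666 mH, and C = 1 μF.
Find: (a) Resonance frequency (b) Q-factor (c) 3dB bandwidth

Step 1 — Resonance: ω₀ = 1/√(LC) = 1/√(0.000666·1e-06) = 3.875e+04 rad/s.
Step 2 — f₀ = ω₀/(2π) = 6167 Hz.
Step 3 — Parallel Q: Q = R/(ω₀L) = 49.4/(3.875e+04·0.000666) = 1.914.
Step 4 — Bandwidth: Δω = ω₀/Q = 2.024e+04 rad/s; BW = Δω/(2π) = 3222 Hz.

(a) f₀ = 6167 Hz  (b) Q = 1.914  (c) BW = 3222 Hz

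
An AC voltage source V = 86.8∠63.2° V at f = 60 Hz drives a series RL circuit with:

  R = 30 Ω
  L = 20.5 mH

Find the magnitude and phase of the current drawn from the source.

Step 1 — Angular frequency: ω = 2π·f = 2π·60 = 377 rad/s.
Step 2 — Component impedances:
  R: Z = R = 30 Ω
  L: Z = jωL = j·377·0.0205 = 0 + j7.728 Ω
Step 3 — Series combination: Z_total = R + L = 30 + j7.728 Ω = 30.98∠14.4° Ω.
Step 4 — Source phasor: V = 86.8∠63.2° V = 39.14 + j77.48 V.
Step 5 — Ohm's law: I = V / Z_total = (39.14 + j77.48) / (30 + j7.728) = 1.847 + j2.107 A.
Step 6 — Convert to polar: |I| = 2.802 A, ∠I = 48.8°.

I = 2.802∠48.8° A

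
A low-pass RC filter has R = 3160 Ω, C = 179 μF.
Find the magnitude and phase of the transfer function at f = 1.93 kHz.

Step 1 — Angular frequency: ω = 2π·1930 = 1.213e+04 rad/s.
Step 2 — Transfer function: H(jω) = 1/(1 + jωRC).
Step 3 — Denominator: 1 + jωRC = 1 + j·1.213e+04·3160·0.000179 = 1 + j6859.
Step 4 — H = 2.125e-08 - j0.0001458.
Step 5 — Magnitude: |H| = 0.0001458 (-76.7 dB); phase: φ = -90.0°.

|H| = 0.0001458 (-76.7 dB), φ = -90.0°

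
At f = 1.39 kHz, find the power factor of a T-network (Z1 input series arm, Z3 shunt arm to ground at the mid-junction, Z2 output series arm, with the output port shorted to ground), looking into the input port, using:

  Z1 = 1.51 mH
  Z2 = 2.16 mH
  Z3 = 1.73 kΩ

Step 1 — Angular frequency: ω = 2π·f = 2π·1390 = 8734 rad/s.
Step 2 — Component impedances:
  Z1: Z = jωL = j·8734·0.00151 = 0 + j13.19 Ω
  Z2: Z = jωL = j·8734·0.00216 = 0 + j18.86 Ω
  Z3: Z = R = 1730 Ω
Step 3 — With the output port shorted to ground, the output series arm Z2 runs from the junction to ground; the shunt arm Z3 also runs from the junction to ground. They appear in parallel: Z3 || Z2 = 0.2057 + j18.86 Ω.
Step 4 — Series with input arm Z1: Z_in = Z1 + (Z3 || Z2) = 0.2057 + j32.05 Ω = 32.05∠89.6° Ω.
Step 5 — Power factor: PF = cos(φ) = Re(Z)/|Z| = 0.20568/32.051 = 0.006417.
Step 6 — Type: Im(Z) = 32.05 ⇒ lagging (phase φ = 89.6°).

PF = 0.006417 (lagging, φ = 89.6°)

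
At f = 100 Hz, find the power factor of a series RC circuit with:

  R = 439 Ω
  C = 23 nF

Step 1 — Angular frequency: ω = 2π·f = 2π·100 = 628.3 rad/s.
Step 2 — Component impedances:
  R: Z = R = 439 Ω
  C: Z = 1/(jωC) = -j/(ω·C) = 0 - j6.92e+04 Ω
Step 3 — Series combination: Z_total = R + C = 439 - j6.92e+04 Ω = 6.92e+04∠-89.6° Ω.
Step 4 — Power factor: PF = cos(φ) = Re(Z)/|Z| = 439/6.92e+04 = 0.006344.
Step 5 — Type: Im(Z) = -6.92e+04 ⇒ leading (phase φ = -89.6°).

PF = 0.006344 (leading, φ = -89.6°)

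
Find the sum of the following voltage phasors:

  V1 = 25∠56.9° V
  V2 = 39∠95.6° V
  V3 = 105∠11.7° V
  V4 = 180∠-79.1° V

Step 1 — Convert each phasor to rectangular form:
  V1 = 25·(cos(56.9°) + j·sin(56.9°)) = 13.65 + j20.94 V
  V2 = 39·(cos(95.6°) + j·sin(95.6°)) = -3.806 + j38.81 V
  V3 = 105·(cos(11.7°) + j·sin(11.7°)) = 102.8 + j21.29 V
  V4 = 180·(cos(-79.1°) + j·sin(-79.1°)) = 34.04 - j176.8 V
Step 2 — Sum components: V_total = 146.7 - j95.7 V.
Step 3 — Convert to polar: |V_total| = 175.2 V, ∠V_total = -33.1°.

V_total = 175.2∠-33.1° V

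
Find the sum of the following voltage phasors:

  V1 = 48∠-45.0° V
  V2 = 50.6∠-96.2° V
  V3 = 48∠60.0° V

Step 1 — Convert each phasor to rectangular form:
  V1 = 48·(cos(-45.0°) + j·sin(-45.0°)) = 33.94 - j33.94 V
  V2 = 50.6·(cos(-96.2°) + j·sin(-96.2°)) = -5.465 - j50.3 V
  V3 = 48·(cos(60.0°) + j·sin(60.0°)) = 24 + j41.57 V
Step 2 — Sum components: V_total = 52.48 - j42.68 V.
Step 3 — Convert to polar: |V_total| = 67.64 V, ∠V_total = -39.1°.

V_total = 67.64∠-39.1° V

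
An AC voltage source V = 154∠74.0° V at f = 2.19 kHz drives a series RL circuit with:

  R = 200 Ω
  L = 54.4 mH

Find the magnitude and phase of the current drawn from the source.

Step 1 — Angular frequency: ω = 2π·f = 2π·2190 = 1.376e+04 rad/s.
Step 2 — Component impedances:
  R: Z = R = 200 Ω
  L: Z = jωL = j·1.376e+04·0.0544 = 0 + j748.6 Ω
Step 3 — Series combination: Z_total = R + L = 200 + j748.6 Ω = 774.8∠75.0° Ω.
Step 4 — Source phasor: V = 154∠74.0° V = 42.45 + j148 V.
Step 5 — Ohm's law: I = V / Z_total = (42.45 + j148) / (200 + j748.6) = 0.1987 - j0.003611 A.
Step 6 — Convert to polar: |I| = 0.1988 A, ∠I = -1.0°.

I = 0.1988∠-1.0° A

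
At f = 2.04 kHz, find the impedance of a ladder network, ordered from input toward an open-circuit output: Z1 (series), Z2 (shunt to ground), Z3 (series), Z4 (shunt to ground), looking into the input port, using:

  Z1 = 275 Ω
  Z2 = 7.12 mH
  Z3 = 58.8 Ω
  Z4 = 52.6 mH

Step 1 — Angular frequency: ω = 2π·f = 2π·2040 = 1.282e+04 rad/s.
Step 2 — Component impedances:
  Z1: Z = R = 275 Ω
  Z2: Z = jωL = j·1.282e+04·0.00712 = 0 + j91.26 Ω
  Z3: Z = R = 58.8 Ω
  Z4: Z = jωL = j·1.282e+04·0.0526 = 0 + j674.2 Ω
Step 3 — Ladder network (open output): work backward from the far end, alternating series and parallel combinations. Z_in = 275.8 + j80.45 Ω = 287.3∠16.3° Ω.

Z = 275.8 + j80.45 Ω = 287.3∠16.3° Ω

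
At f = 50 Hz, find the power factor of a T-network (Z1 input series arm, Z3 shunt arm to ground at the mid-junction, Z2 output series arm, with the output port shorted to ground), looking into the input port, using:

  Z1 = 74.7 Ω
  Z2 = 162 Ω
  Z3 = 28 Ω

Step 1 — Angular frequency: ω = 2π·f = 2π·50 = 314.2 rad/s.
Step 2 — Component impedances:
  Z1: Z = R = 74.7 Ω
  Z2: Z = R = 162 Ω
  Z3: Z = R = 28 Ω
Step 3 — With the output port shorted to ground, the output series arm Z2 runs from the junction to ground; the shunt arm Z3 also runs from the junction to ground. They appear in parallel: Z3 || Z2 = 23.87 Ω.
Step 4 — Series with input arm Z1: Z_in = Z1 + (Z3 || Z2) = 98.57 Ω = 98.57∠0.0° Ω.
Step 5 — Power factor: PF = cos(φ) = Re(Z)/|Z| = 98.57/98.57 = 1.
Step 6 — Type: Im(Z) = 0 ⇒ unity (phase φ = 0.0°).

PF = 1 (unity, φ = 0.0°)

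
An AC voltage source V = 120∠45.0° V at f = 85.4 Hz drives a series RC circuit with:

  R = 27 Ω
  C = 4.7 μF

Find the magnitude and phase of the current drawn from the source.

Step 1 — Angular frequency: ω = 2π·f = 2π·85.4 = 536.6 rad/s.
Step 2 — Component impedances:
  R: Z = R = 27 Ω
  C: Z = 1/(jωC) = -j/(ω·C) = 0 - j396.5 Ω
Step 3 — Series combination: Z_total = R + C = 27 - j396.5 Ω = 397.4∠-86.1° Ω.
Step 4 — Source phasor: V = 120∠45.0° V = 84.85 + j84.85 V.
Step 5 — Ohm's law: I = V / Z_total = (84.85 + j84.85) / (27 - j396.5) = -0.1985 + j0.2275 A.
Step 6 — Convert to polar: |I| = 0.3019 A, ∠I = 131.1°.

I = 0.3019∠131.1° A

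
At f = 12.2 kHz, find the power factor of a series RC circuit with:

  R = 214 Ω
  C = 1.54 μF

Step 1 — Angular frequency: ω = 2π·f = 2π·1.22e+04 = 7.665e+04 rad/s.
Step 2 — Component impedances:
  R: Z = R = 214 Ω
  C: Z = 1/(jωC) = -j/(ω·C) = 0 - j8.471 Ω
Step 3 — Series combination: Z_total = R + C = 214 - j8.471 Ω = 214.2∠-2.3° Ω.
Step 4 — Power factor: PF = cos(φ) = Re(Z)/|Z| = 214/214.17 = 0.9992.
Step 5 — Type: Im(Z) = -8.471 ⇒ leading (phase φ = -2.3°).

PF = 0.9992 (leading, φ = -2.3°)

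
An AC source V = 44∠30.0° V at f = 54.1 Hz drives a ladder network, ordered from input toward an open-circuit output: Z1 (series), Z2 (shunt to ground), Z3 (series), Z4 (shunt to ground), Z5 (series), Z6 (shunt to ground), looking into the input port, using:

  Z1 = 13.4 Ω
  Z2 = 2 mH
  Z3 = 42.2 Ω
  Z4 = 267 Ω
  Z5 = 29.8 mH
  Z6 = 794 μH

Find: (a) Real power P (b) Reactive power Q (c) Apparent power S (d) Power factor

Step 1 — Angular frequency: ω = 2π·f = 2π·54.1 = 339.9 rad/s.
Step 2 — Component impedances:
  Z1: Z = R = 13.4 Ω
  Z2: Z = jωL = j·339.9·0.002 = 0 + j0.6798 Ω
  Z3: Z = R = 42.2 Ω
  Z4: Z = R = 267 Ω
  Z5: Z = jωL = j·339.9·0.0298 = 0 + j10.13 Ω
  Z6: Z = jωL = j·339.9·0.000794 = 0 + j0.2699 Ω
Step 3 — Ladder network (open output): work backward from the far end, alternating series and parallel combinations. Z_in = 13.41 + j0.6772 Ω = 13.43∠2.9° Ω.
Step 4 — Source phasor: V = 44∠30.0° V = 38.11 + j22 V.
Step 5 — Current: I = V / Z = 2.917 + j1.493 A = 3.277∠27.1° A.
Step 6 — Complex power: S = V·I* = 144 + j7.272 VA.
Step 7 — Real power: P = Re(S) = 144 W.
Step 8 — Reactive power: Q = Im(S) = 7.272 VAR.
Step 9 — Apparent power: |S| = 144.2 VA.
Step 10 — Power factor: PF = P/|S| = 0.9987 (lagging).

(a) P = 144 W  (b) Q = 7.272 VAR  (c) S = 144.2 VA  (d) PF = 0.9987 (lagging)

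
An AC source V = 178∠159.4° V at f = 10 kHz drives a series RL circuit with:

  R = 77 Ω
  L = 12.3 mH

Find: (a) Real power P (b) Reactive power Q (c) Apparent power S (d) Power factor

Step 1 — Angular frequency: ω = 2π·f = 2π·1e+04 = 6.283e+04 rad/s.
Step 2 — Component impedances:
  R: Z = R = 77 Ω
  L: Z = jωL = j·6.283e+04·0.0123 = 0 + j772.8 Ω
Step 3 — Series combination: Z_total = R + L = 77 + j772.8 Ω = 776.7∠84.3° Ω.
Step 4 — Source phasor: V = 178∠159.4° V = -166.6 + j62.63 V.
Step 5 — Current: I = V / Z = 0.05897 + j0.2215 A = 0.2292∠75.1° A.
Step 6 — Complex power: S = V·I* = 4.045 + j40.59 VA.
Step 7 — Real power: P = Re(S) = 4.045 W.
Step 8 — Reactive power: Q = Im(S) = 40.59 VAR.
Step 9 — Apparent power: |S| = 40.8 VA.
Step 10 — Power factor: PF = P/|S| = 0.09914 (lagging).

(a) P = 4.045 W  (b) Q = 40.59 VAR  (c) S = 40.8 VA  (d) PF = 0.09914 (lagging)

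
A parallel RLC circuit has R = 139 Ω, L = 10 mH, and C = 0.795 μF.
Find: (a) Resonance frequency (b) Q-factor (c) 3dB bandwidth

Step 1 — Resonance: ω₀ = 1/√(LC) = 1/√(0.01·7.95e-07) = 1.122e+04 rad/s.
Step 2 — f₀ = ω₀/(2π) = 1785 Hz.
Step 3 — Parallel Q: Q = R/(ω₀L) = 139/(1.122e+04·0.01) = 1.239.
Step 4 — Bandwidth: Δω = ω₀/Q = 9049 rad/s; BW = Δω/(2π) = 1440 Hz.

(a) f₀ = 1785 Hz  (b) Q = 1.239  (c) BW = 1440 Hz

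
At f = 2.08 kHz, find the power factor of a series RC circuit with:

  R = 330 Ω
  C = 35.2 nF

Step 1 — Angular frequency: ω = 2π·f = 2π·2080 = 1.307e+04 rad/s.
Step 2 — Component impedances:
  R: Z = R = 330 Ω
  C: Z = 1/(jωC) = -j/(ω·C) = 0 - j2174 Ω
Step 3 — Series combination: Z_total = R + C = 330 - j2174 Ω = 2199∠-81.4° Ω.
Step 4 — Power factor: PF = cos(φ) = Re(Z)/|Z| = 330/2199 = 0.1501.
Step 5 — Type: Im(Z) = -2174 ⇒ leading (phase φ = -81.4°).

PF = 0.1501 (leading, φ = -81.4°)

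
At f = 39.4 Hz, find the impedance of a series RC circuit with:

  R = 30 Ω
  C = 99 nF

Step 1 — Angular frequency: ω = 2π·f = 2π·39.4 = 247.6 rad/s.
Step 2 — Component impedances:
  R: Z = R = 30 Ω
  C: Z = 1/(jωC) = -j/(ω·C) = 0 - j4.08e+04 Ω
Step 3 — Series combination: Z_total = R + C = 30 - j4.08e+04 Ω = 4.08e+04∠-90.0° Ω.

Z = 30 - j4.08e+04 Ω = 4.08e+04∠-90.0° Ω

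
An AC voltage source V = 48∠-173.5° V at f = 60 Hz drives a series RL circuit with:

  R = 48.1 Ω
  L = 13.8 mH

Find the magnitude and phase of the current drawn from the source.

Step 1 — Angular frequency: ω = 2π·f = 2π·60 = 377 rad/s.
Step 2 — Component impedances:
  R: Z = R = 48.1 Ω
  L: Z = jωL = j·377·0.0138 = 0 + j5.202 Ω
Step 3 — Series combination: Z_total = R + L = 48.1 + j5.202 Ω = 48.38∠6.2° Ω.
Step 4 — Source phasor: V = 48∠-173.5° V = -47.69 - j5.434 V.
Step 5 — Ohm's law: I = V / Z_total = (-47.69 - j5.434) / (48.1 + j5.202) = -0.9921 - j0.005661 A.
Step 6 — Convert to polar: |I| = 0.9921 A, ∠I = -179.7°.

I = 0.9921∠-179.7° A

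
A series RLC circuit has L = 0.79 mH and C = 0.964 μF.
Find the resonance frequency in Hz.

Step 1 — Resonance condition Im(Z)=0 gives ω₀ = 1/√(LC).
Step 2 — ω₀ = 1/√(0.00079·9.64e-07) = 3.624e+04 rad/s.
Step 3 — f₀ = ω₀/(2π) = 5767 Hz.

f₀ = 5767 Hz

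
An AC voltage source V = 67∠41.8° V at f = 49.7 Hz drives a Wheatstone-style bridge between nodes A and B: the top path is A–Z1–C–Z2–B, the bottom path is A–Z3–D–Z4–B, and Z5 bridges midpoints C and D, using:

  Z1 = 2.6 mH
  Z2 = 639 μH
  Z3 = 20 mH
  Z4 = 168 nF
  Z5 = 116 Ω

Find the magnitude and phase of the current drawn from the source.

Step 1 — Angular frequency: ω = 2π·f = 2π·49.7 = 312.3 rad/s.
Step 2 — Component impedances:
  Z1: Z = jωL = j·312.3·0.0026 = 0 + j0.8119 Ω
  Z2: Z = jωL = j·312.3·0.000639 = 0 + j0.1995 Ω
  Z3: Z = jωL = j·312.3·0.02 = 0 + j6.245 Ω
  Z4: Z = 1/(jωC) = -j/(ω·C) = 0 - j1.906e+04 Ω
  Z5: Z = R = 116 Ω
Step 3 — Bridge requires nodal analysis (the Z5 bridge couples midpoints C and D, so the two paths cannot be reduced to a simple series/parallel combination). Setting node B to ground and injecting 1 A at node A, the 3-node admittance system at A, C, D solves to V_A = Z_AB = 0.005667 + j1.011 Ω = 1.011∠89.7° Ω.
Step 4 — Source phasor: V = 67∠41.8° V = 49.95 + j44.66 V.
Step 5 — Ohm's law: I = V / Z_total = (49.95 + j44.66) / (0.005667 + j1.011) = 44.44 - j49.15 A.
Step 6 — Convert to polar: |I| = 66.26 A, ∠I = -47.9°.

I = 66.26∠-47.9° A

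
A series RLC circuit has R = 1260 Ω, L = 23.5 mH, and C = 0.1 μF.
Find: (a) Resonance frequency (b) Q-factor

Step 1 — Resonance condition Im(Z)=0 gives ω₀ = 1/√(LC).
Step 2 — ω₀ = 1/√(0.0235·1e-07) = 2.063e+04 rad/s.
Step 3 — f₀ = ω₀/(2π) = 3283 Hz.
Step 4 — Series Q: Q = ω₀L/R = 2.063e+04·0.0235/1260 = 0.3847.

(a) f₀ = 3283 Hz  (b) Q = 0.3847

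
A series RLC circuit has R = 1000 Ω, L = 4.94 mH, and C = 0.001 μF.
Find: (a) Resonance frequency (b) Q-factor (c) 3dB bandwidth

Step 1 — Resonance: ω₀ = 1/√(LC) = 1/√(0.00494·1e-09) = 4.499e+05 rad/s.
Step 2 — f₀ = ω₀/(2π) = 7.161e+04 Hz.
Step 3 — Series Q: Q = ω₀L/R = 4.499e+05·0.00494/1000 = 2.223.
Step 4 — Bandwidth: Δω = ω₀/Q = 2.024e+05 rad/s; BW = Δω/(2π) = 3.222e+04 Hz.

(a) f₀ = 7.161e+04 Hz  (b) Q = 2.223  (c) BW = 3.222e+04 Hz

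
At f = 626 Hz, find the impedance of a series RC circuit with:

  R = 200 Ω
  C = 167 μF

Step 1 — Angular frequency: ω = 2π·f = 2π·626 = 3933 rad/s.
Step 2 — Component impedances:
  R: Z = R = 200 Ω
  C: Z = 1/(jωC) = -j/(ω·C) = 0 - j1.522 Ω
Step 3 — Series combination: Z_total = R + C = 200 - j1.522 Ω = 200∠-0.4° Ω.

Z = 200 - j1.522 Ω = 200∠-0.4° Ω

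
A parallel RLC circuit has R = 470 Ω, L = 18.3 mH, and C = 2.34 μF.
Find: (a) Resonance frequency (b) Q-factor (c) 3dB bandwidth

Step 1 — Resonance: ω₀ = 1/√(LC) = 1/√(0.0183·2.34e-06) = 4832 rad/s.
Step 2 — f₀ = ω₀/(2π) = 769.1 Hz.
Step 3 — Parallel Q: Q = R/(ω₀L) = 470/(4832·0.0183) = 5.315.
Step 4 — Bandwidth: Δω = ω₀/Q = 909.3 rad/s; BW = Δω/(2π) = 144.7 Hz.

(a) f₀ = 769.1 Hz  (b) Q = 5.315  (c) BW = 144.7 Hz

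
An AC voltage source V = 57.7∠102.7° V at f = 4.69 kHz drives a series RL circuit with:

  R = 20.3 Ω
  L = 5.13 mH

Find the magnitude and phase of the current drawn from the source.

Step 1 — Angular frequency: ω = 2π·f = 2π·4690 = 2.947e+04 rad/s.
Step 2 — Component impedances:
  R: Z = R = 20.3 Ω
  L: Z = jωL = j·2.947e+04·0.00513 = 0 + j151.2 Ω
Step 3 — Series combination: Z_total = R + L = 20.3 + j151.2 Ω = 152.5∠82.4° Ω.
Step 4 — Source phasor: V = 57.7∠102.7° V = -12.69 + j56.29 V.
Step 5 — Ohm's law: I = V / Z_total = (-12.69 + j56.29) / (20.3 + j151.2) = 0.3547 + j0.1315 A.
Step 6 — Convert to polar: |I| = 0.3783 A, ∠I = 20.3°.

I = 0.3783∠20.3° A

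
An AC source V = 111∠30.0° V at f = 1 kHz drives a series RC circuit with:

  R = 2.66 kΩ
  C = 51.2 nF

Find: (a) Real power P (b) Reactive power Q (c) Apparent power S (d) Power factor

Step 1 — Angular frequency: ω = 2π·f = 2π·1000 = 6283 rad/s.
Step 2 — Component impedances:
  R: Z = R = 2660 Ω
  C: Z = 1/(jωC) = -j/(ω·C) = 0 - j3108 Ω
Step 3 — Series combination: Z_total = R + C = 2660 - j3108 Ω = 4091∠-49.4° Ω.
Step 4 — Source phasor: V = 111∠30.0° V = 96.13 + j55.5 V.
Step 5 — Current: I = V / Z = 0.00497 + j0.02667 A = 0.02713∠79.4° A.
Step 6 — Complex power: S = V·I* = 1.958 - j2.288 VA.
Step 7 — Real power: P = Re(S) = 1.958 W.
Step 8 — Reactive power: Q = Im(S) = -2.288 VAR.
Step 9 — Apparent power: |S| = 3.012 VA.
Step 10 — Power factor: PF = P/|S| = 0.6502 (leading).

(a) P = 1.958 W  (b) Q = -2.288 VAR  (c) S = 3.012 VA  (d) PF = 0.6502 (leading)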